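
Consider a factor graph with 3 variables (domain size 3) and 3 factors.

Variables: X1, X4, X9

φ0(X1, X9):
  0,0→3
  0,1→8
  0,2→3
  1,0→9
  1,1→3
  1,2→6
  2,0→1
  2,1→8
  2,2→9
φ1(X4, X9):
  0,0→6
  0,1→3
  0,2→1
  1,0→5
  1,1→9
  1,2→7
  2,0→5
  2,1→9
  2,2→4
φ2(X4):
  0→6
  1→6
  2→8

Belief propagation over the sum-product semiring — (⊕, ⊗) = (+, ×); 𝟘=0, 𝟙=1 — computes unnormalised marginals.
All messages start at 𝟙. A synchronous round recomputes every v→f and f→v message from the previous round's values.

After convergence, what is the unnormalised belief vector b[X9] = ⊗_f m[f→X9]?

init: all messages = 𝟙 over 3 values
r1 m[φ0→X1] = [14, 18, 18]
r1 m[φ0→X9] = [13, 19, 18]
r1 m[φ1→X4] = [10, 21, 18]
r1 m[φ1→X9] = [16, 21, 12]
r1 m[φ2→X4] = [6, 6, 8]
r1 m[X1→φ0] = [1, 1, 1]
r1 m[X4→φ1] = [1, 1, 1]
r1 m[X4→φ2] = [1, 1, 1]
r1 m[X9→φ0] = [1, 1, 1]
r1 m[X9→φ1] = [1, 1, 1]
r2 m[φ0→X1] = [14, 18, 18]
r2 m[φ0→X9] = [13, 19, 18]
r2 m[φ1→X4] = [10, 21, 18]
r2 m[φ1→X9] = [16, 21, 12]
r2 m[φ2→X4] = [6, 6, 8]
r2 m[X1→φ0] = [1, 1, 1]
r2 m[X4→φ1] = [6, 6, 8]
r2 m[X4→φ2] = [10, 21, 18]
r2 m[X9→φ0] = [16, 21, 12]
r2 m[X9→φ1] = [13, 19, 18]
r3 m[φ0→X1] = [252, 279, 292]
r3 m[φ0→X9] = [13, 19, 18]
r3 m[φ1→X4] = [153, 362, 308]
r3 m[φ1→X9] = [106, 144, 80]
r3 m[φ2→X4] = [6, 6, 8]
r3 m[X1→φ0] = [1, 1, 1]
r3 m[X4→φ1] = [6, 6, 8]
r3 m[X4→φ2] = [10, 21, 18]
r3 m[X9→φ0] = [16, 21, 12]
r3 m[X9→φ1] = [13, 19, 18]
r4 m[φ0→X1] = [252, 279, 292]
r4 m[φ0→X9] = [13, 19, 18]
r4 m[φ1→X4] = [153, 362, 308]
r4 m[φ1→X9] = [106, 144, 80]
r4 m[φ2→X4] = [6, 6, 8]
r4 m[X1→φ0] = [1, 1, 1]
r4 m[X4→φ1] = [6, 6, 8]
r4 m[X4→φ2] = [153, 362, 308]
r4 m[X9→φ0] = [106, 144, 80]
r4 m[X9→φ1] = [13, 19, 18]
r5 m[φ0→X1] = [1710, 1866, 1978]
r5 m[φ0→X9] = [13, 19, 18]
r5 m[φ1→X4] = [153, 362, 308]
r5 m[φ1→X9] = [106, 144, 80]
r5 m[φ2→X4] = [6, 6, 8]
r5 m[X1→φ0] = [1, 1, 1]
r5 m[X4→φ1] = [6, 6, 8]
r5 m[X4→φ2] = [153, 362, 308]
r5 m[X9→φ0] = [106, 144, 80]
r5 m[X9→φ1] = [13, 19, 18]
r6 m[φ0→X1] = [1710, 1866, 1978]
r6 m[φ0→X9] = [13, 19, 18]
r6 m[φ1→X4] = [153, 362, 308]
r6 m[φ1→X9] = [106, 144, 80]
r6 m[φ2→X4] = [6, 6, 8]
r6 m[X1→φ0] = [1, 1, 1]
r6 m[X4→φ1] = [6, 6, 8]
r6 m[X4→φ2] = [153, 362, 308]
r6 m[X9→φ0] = [106, 144, 80]
r6 m[X9→φ1] = [13, 19, 18]
fixed point reached at round 6
b[X9] = ⊗ incoming = [1378, 2736, 1440]

b[X9] = [1378, 2736, 1440]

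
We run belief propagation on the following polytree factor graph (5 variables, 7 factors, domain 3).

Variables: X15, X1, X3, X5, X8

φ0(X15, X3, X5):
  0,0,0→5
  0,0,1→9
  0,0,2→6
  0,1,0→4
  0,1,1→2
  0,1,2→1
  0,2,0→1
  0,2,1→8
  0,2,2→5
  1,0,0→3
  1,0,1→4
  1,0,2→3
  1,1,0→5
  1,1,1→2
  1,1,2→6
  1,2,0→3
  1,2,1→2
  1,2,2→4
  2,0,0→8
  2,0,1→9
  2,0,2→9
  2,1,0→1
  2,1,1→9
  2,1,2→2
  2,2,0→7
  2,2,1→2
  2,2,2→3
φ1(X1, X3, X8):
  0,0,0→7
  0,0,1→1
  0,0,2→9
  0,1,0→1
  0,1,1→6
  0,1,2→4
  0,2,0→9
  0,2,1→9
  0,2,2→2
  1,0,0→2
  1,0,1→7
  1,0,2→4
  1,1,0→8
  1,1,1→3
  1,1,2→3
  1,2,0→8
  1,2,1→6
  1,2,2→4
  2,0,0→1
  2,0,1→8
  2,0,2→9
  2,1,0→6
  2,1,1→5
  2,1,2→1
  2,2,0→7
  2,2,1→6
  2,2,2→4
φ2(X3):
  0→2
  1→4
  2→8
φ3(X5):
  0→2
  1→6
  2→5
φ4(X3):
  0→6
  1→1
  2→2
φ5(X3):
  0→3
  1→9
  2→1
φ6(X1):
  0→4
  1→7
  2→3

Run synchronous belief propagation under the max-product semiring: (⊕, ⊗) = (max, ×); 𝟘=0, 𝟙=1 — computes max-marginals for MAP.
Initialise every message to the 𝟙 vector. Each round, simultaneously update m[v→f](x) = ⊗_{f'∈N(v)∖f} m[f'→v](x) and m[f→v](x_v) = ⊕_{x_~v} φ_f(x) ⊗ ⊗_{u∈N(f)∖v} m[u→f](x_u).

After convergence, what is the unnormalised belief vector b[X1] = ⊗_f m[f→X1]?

b[X1] = [69984, 108864, 52488]

init: all messages = 𝟙 over 3 values
r1 m[φ0→X15] = [9, 6, 9]
r1 m[φ0→X3] = [9, 9, 8]
r1 m[φ0→X5] = [8, 9, 9]
r1 m[φ1→X1] = [9, 8, 9]
r1 m[φ1→X3] = [9, 8, 9]
r1 m[φ1→X8] = [9, 9, 9]
r1 m[φ2→X3] = [2, 4, 8]
r1 m[φ3→X5] = [2, 6, 5]
r1 m[φ4→X3] = [6, 1, 2]
r1 m[φ5→X3] = [3, 9, 1]
r1 m[φ6→X1] = [4, 7, 3]
r1 m[X15→φ0] = [1, 1, 1]
r1 m[X1→φ1] = [1, 1, 1]
r1 m[X1→φ6] = [1, 1, 1]
r1 m[X3→φ0] = [1, 1, 1]
r1 m[X3→φ1] = [1, 1, 1]
r1 m[X3→φ2] = [1, 1, 1]
r1 m[X3→φ4] = [1, 1, 1]
r1 m[X3→φ5] = [1, 1, 1]
r1 m[X5→φ0] = [1, 1, 1]
r1 m[X5→φ3] = [1, 1, 1]
r1 m[X8→φ1] = [1, 1, 1]
r2 m[φ0→X15] = [9, 6, 9]
r2 m[φ0→X3] = [9, 9, 8]
r2 m[φ0→X5] = [8, 9, 9]
r2 m[φ1→X1] = [9, 8, 9]
r2 m[φ1→X3] = [9, 8, 9]
r2 m[φ1→X8] = [9, 9, 9]
r2 m[φ2→X3] = [2, 4, 8]
r2 m[φ3→X5] = [2, 6, 5]
r2 m[φ4→X3] = [6, 1, 2]
r2 m[φ5→X3] = [3, 9, 1]
r2 m[φ6→X1] = [4, 7, 3]
r2 m[X15→φ0] = [1, 1, 1]
r2 m[X1→φ1] = [4, 7, 3]
r2 m[X1→φ6] = [9, 8, 9]
r2 m[X3→φ0] = [324, 288, 144]
r2 m[X3→φ1] = [324, 324, 128]
r2 m[X3→φ2] = [1458, 648, 144]
r2 m[X3→φ4] = [486, 2592, 576]
r2 m[X3→φ5] = [972, 288, 1152]
r2 m[X5→φ0] = [2, 6, 5]
r2 m[X5→φ3] = [8, 9, 9]
r2 m[X8→φ1] = [1, 1, 1]
r3 m[φ0→X15] = [17496, 8640, 17496]
r3 m[φ0→X3] = [54, 54, 48]
r3 m[φ0→X5] = [2592, 2916, 2916]
r3 m[φ1→X1] = [2916, 2592, 2916]
r3 m[φ1→X3] = [49, 56, 56]
r3 m[φ1→X8] = [18144, 15876, 11664]
r3 m[φ2→X3] = [2, 4, 8]
r3 m[φ3→X5] = [2, 6, 5]
r3 m[φ4→X3] = [6, 1, 2]
r3 m[φ5→X3] = [3, 9, 1]
r3 m[φ6→X1] = [4, 7, 3]
r3 m[X15→φ0] = [1, 1, 1]
r3 m[X1→φ1] = [4, 7, 3]
r3 m[X1→φ6] = [9, 8, 9]
r3 m[X3→φ0] = [324, 288, 144]
r3 m[X3→φ1] = [324, 324, 128]
r3 m[X3→φ2] = [1458, 648, 144]
r3 m[X3→φ4] = [486, 2592, 576]
r3 m[X3→φ5] = [972, 288, 1152]
r3 m[X5→φ0] = [2, 6, 5]
r3 m[X5→φ3] = [8, 9, 9]
r3 m[X8→φ1] = [1, 1, 1]
r4 m[φ0→X15] = [17496, 8640, 17496]
r4 m[φ0→X3] = [54, 54, 48]
r4 m[φ0→X5] = [2592, 2916, 2916]
r4 m[φ1→X1] = [2916, 2592, 2916]
r4 m[φ1→X3] = [49, 56, 56]
r4 m[φ1→X8] = [18144, 15876, 11664]
r4 m[φ2→X3] = [2, 4, 8]
r4 m[φ3→X5] = [2, 6, 5]
r4 m[φ4→X3] = [6, 1, 2]
r4 m[φ5→X3] = [3, 9, 1]
r4 m[φ6→X1] = [4, 7, 3]
r4 m[X15→φ0] = [1, 1, 1]
r4 m[X1→φ1] = [4, 7, 3]
r4 m[X1→φ6] = [2916, 2592, 2916]
r4 m[X3→φ0] = [1764, 2016, 896]
r4 m[X3→φ1] = [1944, 1944, 768]
r4 m[X3→φ2] = [47628, 27216, 5376]
r4 m[X3→φ4] = [15876, 108864, 21504]
r4 m[X3→φ5] = [31752, 12096, 43008]
r4 m[X5→φ0] = [2, 6, 5]
r4 m[X5→φ3] = [2592, 2916, 2916]
r4 m[X8→φ1] = [1, 1, 1]
r5 m[φ0→X15] = [95256, 60480, 108864]
r5 m[φ0→X3] = [54, 54, 48]
r5 m[φ0→X5] = [14112, 18144, 15876]
r5 m[φ1→X1] = [17496, 15552, 17496]
r5 m[φ1→X3] = [49, 56, 56]
r5 m[φ1→X8] = [108864, 95256, 69984]
r5 m[φ2→X3] = [2, 4, 8]
r5 m[φ3→X5] = [2, 6, 5]
r5 m[φ4→X3] = [6, 1, 2]
r5 m[φ5→X3] = [3, 9, 1]
r5 m[φ6→X1] = [4, 7, 3]
r5 m[X15→φ0] = [1, 1, 1]
r5 m[X1→φ1] = [4, 7, 3]
r5 m[X1→φ6] = [2916, 2592, 2916]
r5 m[X3→φ0] = [1764, 2016, 896]
r5 m[X3→φ1] = [1944, 1944, 768]
r5 m[X3→φ2] = [47628, 27216, 5376]
r5 m[X3→φ4] = [15876, 108864, 21504]
r5 m[X3→φ5] = [31752, 12096, 43008]
r5 m[X5→φ0] = [2, 6, 5]
r5 m[X5→φ3] = [2592, 2916, 2916]
r5 m[X8→φ1] = [1, 1, 1]
r6 m[φ0→X15] = [95256, 60480, 108864]
r6 m[φ0→X3] = [54, 54, 48]
r6 m[φ0→X5] = [14112, 18144, 15876]
r6 m[φ1→X1] = [17496, 15552, 17496]
r6 m[φ1→X3] = [49, 56, 56]
r6 m[φ1→X8] = [108864, 95256, 69984]
r6 m[φ2→X3] = [2, 4, 8]
r6 m[φ3→X5] = [2, 6, 5]
r6 m[φ4→X3] = [6, 1, 2]
r6 m[φ5→X3] = [3, 9, 1]
r6 m[φ6→X1] = [4, 7, 3]
r6 m[X15→φ0] = [1, 1, 1]
r6 m[X1→φ1] = [4, 7, 3]
r6 m[X1→φ6] = [17496, 15552, 17496]
r6 m[X3→φ0] = [1764, 2016, 896]
r6 m[X3→φ1] = [1944, 1944, 768]
r6 m[X3→φ2] = [47628, 27216, 5376]
r6 m[X3→φ4] = [15876, 108864, 21504]
r6 m[X3→φ5] = [31752, 12096, 43008]
r6 m[X5→φ0] = [2, 6, 5]
r6 m[X5→φ3] = [14112, 18144, 15876]
r6 m[X8→φ1] = [1, 1, 1]
r7 m[φ0→X15] = [95256, 60480, 108864]
r7 m[φ0→X3] = [54, 54, 48]
r7 m[φ0→X5] = [14112, 18144, 15876]
r7 m[φ1→X1] = [17496, 15552, 17496]
r7 m[φ1→X3] = [49, 56, 56]
r7 m[φ1→X8] = [108864, 95256, 69984]
r7 m[φ2→X3] = [2, 4, 8]
r7 m[φ3→X5] = [2, 6, 5]
r7 m[φ4→X3] = [6, 1, 2]
r7 m[φ5→X3] = [3, 9, 1]
r7 m[φ6→X1] = [4, 7, 3]
r7 m[X15→φ0] = [1, 1, 1]
r7 m[X1→φ1] = [4, 7, 3]
r7 m[X1→φ6] = [17496, 15552, 17496]
r7 m[X3→φ0] = [1764, 2016, 896]
r7 m[X3→φ1] = [1944, 1944, 768]
r7 m[X3→φ2] = [47628, 27216, 5376]
r7 m[X3→φ4] = [15876, 108864, 21504]
r7 m[X3→φ5] = [31752, 12096, 43008]
r7 m[X5→φ0] = [2, 6, 5]
r7 m[X5→φ3] = [14112, 18144, 15876]
r7 m[X8→φ1] = [1, 1, 1]
fixed point reached at round 7
b[X1] = ⊗ incoming = [69984, 108864, 52488]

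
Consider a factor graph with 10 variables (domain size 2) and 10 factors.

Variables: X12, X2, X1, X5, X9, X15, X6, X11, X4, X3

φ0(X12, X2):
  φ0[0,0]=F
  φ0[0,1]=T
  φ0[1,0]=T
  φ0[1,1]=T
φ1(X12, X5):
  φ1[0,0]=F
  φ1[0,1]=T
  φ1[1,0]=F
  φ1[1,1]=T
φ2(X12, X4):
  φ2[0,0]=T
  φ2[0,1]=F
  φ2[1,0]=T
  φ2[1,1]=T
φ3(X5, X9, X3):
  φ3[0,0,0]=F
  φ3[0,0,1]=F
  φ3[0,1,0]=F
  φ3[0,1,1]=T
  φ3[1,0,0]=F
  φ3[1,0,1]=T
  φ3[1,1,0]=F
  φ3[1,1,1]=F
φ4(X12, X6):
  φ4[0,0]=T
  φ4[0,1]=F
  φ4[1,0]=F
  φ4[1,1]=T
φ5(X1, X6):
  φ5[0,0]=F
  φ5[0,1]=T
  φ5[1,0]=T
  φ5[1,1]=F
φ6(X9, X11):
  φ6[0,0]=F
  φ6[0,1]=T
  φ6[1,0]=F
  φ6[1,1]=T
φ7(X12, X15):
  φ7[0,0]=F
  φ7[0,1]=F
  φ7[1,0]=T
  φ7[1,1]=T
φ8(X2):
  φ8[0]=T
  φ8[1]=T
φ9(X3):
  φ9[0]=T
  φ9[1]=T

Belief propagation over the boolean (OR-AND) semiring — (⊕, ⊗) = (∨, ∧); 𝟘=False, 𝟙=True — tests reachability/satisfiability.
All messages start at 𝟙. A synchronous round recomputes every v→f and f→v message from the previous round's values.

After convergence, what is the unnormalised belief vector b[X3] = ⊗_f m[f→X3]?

init: all messages = 𝟙 over 2 values
r1 m[φ0→X12] = [T, T]
r1 m[φ0→X2] = [T, T]
r1 m[φ1→X12] = [T, T]
r1 m[φ1→X5] = [F, T]
r1 m[φ2→X12] = [T, T]
r1 m[φ2→X4] = [T, T]
r1 m[φ3→X5] = [T, T]
r1 m[φ3→X9] = [T, T]
r1 m[φ3→X3] = [F, T]
r1 m[φ4→X12] = [T, T]
r1 m[φ4→X6] = [T, T]
r1 m[φ5→X1] = [T, T]
r1 m[φ5→X6] = [T, T]
r1 m[φ6→X9] = [T, T]
r1 m[φ6→X11] = [F, T]
r1 m[φ7→X12] = [F, T]
r1 m[φ7→X15] = [T, T]
r1 m[φ8→X2] = [T, T]
r1 m[φ9→X3] = [T, T]
r1 m[X12→φ0] = [T, T]
r1 m[X12→φ1] = [T, T]
r1 m[X12→φ2] = [T, T]
r1 m[X12→φ4] = [T, T]
r1 m[X12→φ7] = [T, T]
r1 m[X2→φ0] = [T, T]
r1 m[X2→φ8] = [T, T]
r1 m[X1→φ5] = [T, T]
r1 m[X5→φ1] = [T, T]
r1 m[X5→φ3] = [T, T]
r1 m[X9→φ3] = [T, T]
r1 m[X9→φ6] = [T, T]
r1 m[X15→φ7] = [T, T]
r1 m[X6→φ4] = [T, T]
r1 m[X6→φ5] = [T, T]
r1 m[X11→φ6] = [T, T]
r1 m[X4→φ2] = [T, T]
r1 m[X3→φ3] = [T, T]
r1 m[X3→φ9] = [T, T]
r2 m[φ0→X12] = [T, T]
r2 m[φ0→X2] = [T, T]
r2 m[φ1→X12] = [T, T]
r2 m[φ1→X5] = [F, T]
r2 m[φ2→X12] = [T, T]
r2 m[φ2→X4] = [T, T]
r2 m[φ3→X5] = [T, T]
r2 m[φ3→X9] = [T, T]
r2 m[φ3→X3] = [F, T]
r2 m[φ4→X12] = [T, T]
r2 m[φ4→X6] = [T, T]
r2 m[φ5→X1] = [T, T]
r2 m[φ5→X6] = [T, T]
r2 m[φ6→X9] = [T, T]
r2 m[φ6→X11] = [F, T]
r2 m[φ7→X12] = [F, T]
r2 m[φ7→X15] = [T, T]
r2 m[φ8→X2] = [T, T]
r2 m[φ9→X3] = [T, T]
r2 m[X12→φ0] = [F, T]
r2 m[X12→φ1] = [F, T]
r2 m[X12→φ2] = [F, T]
r2 m[X12→φ4] = [F, T]
r2 m[X12→φ7] = [T, T]
r2 m[X2→φ0] = [T, T]
r2 m[X2→φ8] = [T, T]
r2 m[X1→φ5] = [T, T]
r2 m[X5→φ1] = [T, T]
r2 m[X5→φ3] = [F, T]
r2 m[X9→φ3] = [T, T]
r2 m[X9→φ6] = [T, T]
r2 m[X15→φ7] = [T, T]
r2 m[X6→φ4] = [T, T]
r2 m[X6→φ5] = [T, T]
r2 m[X11→φ6] = [T, T]
r2 m[X4→φ2] = [T, T]
r2 m[X3→φ3] = [T, T]
r2 m[X3→φ9] = [F, T]
r3 m[φ0→X12] = [T, T]
r3 m[φ0→X2] = [T, T]
r3 m[φ1→X12] = [T, T]
r3 m[φ1→X5] = [F, T]
r3 m[φ2→X12] = [T, T]
r3 m[φ2→X4] = [T, T]
r3 m[φ3→X5] = [T, T]
r3 m[φ3→X9] = [T, F]
r3 m[φ3→X3] = [F, T]
r3 m[φ4→X12] = [T, T]
r3 m[φ4→X6] = [F, T]
r3 m[φ5→X1] = [T, T]
r3 m[φ5→X6] = [T, T]
r3 m[φ6→X9] = [T, T]
r3 m[φ6→X11] = [F, T]
r3 m[φ7→X12] = [F, T]
r3 m[φ7→X15] = [T, T]
r3 m[φ8→X2] = [T, T]
r3 m[φ9→X3] = [T, T]
r3 m[X12→φ0] = [F, T]
r3 m[X12→φ1] = [F, T]
r3 m[X12→φ2] = [F, T]
r3 m[X12→φ4] = [F, T]
r3 m[X12→φ7] = [T, T]
r3 m[X2→φ0] = [T, T]
r3 m[X2→φ8] = [T, T]
r3 m[X1→φ5] = [T, T]
r3 m[X5→φ1] = [T, T]
r3 m[X5→φ3] = [F, T]
r3 m[X9→φ3] = [T, T]
r3 m[X9→φ6] = [T, T]
r3 m[X15→φ7] = [T, T]
r3 m[X6→φ4] = [T, T]
r3 m[X6→φ5] = [T, T]
r3 m[X11→φ6] = [T, T]
r3 m[X4→φ2] = [T, T]
r3 m[X3→φ3] = [T, T]
r3 m[X3→φ9] = [F, T]
r4 m[φ0→X12] = [T, T]
r4 m[φ0→X2] = [T, T]
r4 m[φ1→X12] = [T, T]
r4 m[φ1→X5] = [F, T]
r4 m[φ2→X12] = [T, T]
r4 m[φ2→X4] = [T, T]
r4 m[φ3→X5] = [T, T]
r4 m[φ3→X9] = [T, F]
r4 m[φ3→X3] = [F, T]
r4 m[φ4→X12] = [T, T]
r4 m[φ4→X6] = [F, T]
r4 m[φ5→X1] = [T, T]
r4 m[φ5→X6] = [T, T]
r4 m[φ6→X9] = [T, T]
r4 m[φ6→X11] = [F, T]
r4 m[φ7→X12] = [F, T]
r4 m[φ7→X15] = [T, T]
r4 m[φ8→X2] = [T, T]
r4 m[φ9→X3] = [T, T]
r4 m[X12→φ0] = [F, T]
r4 m[X12→φ1] = [F, T]
r4 m[X12→φ2] = [F, T]
r4 m[X12→φ4] = [F, T]
r4 m[X12→φ7] = [T, T]
r4 m[X2→φ0] = [T, T]
r4 m[X2→φ8] = [T, T]
r4 m[X1→φ5] = [T, T]
r4 m[X5→φ1] = [T, T]
r4 m[X5→φ3] = [F, T]
r4 m[X9→φ3] = [T, T]
r4 m[X9→φ6] = [T, F]
r4 m[X15→φ7] = [T, T]
r4 m[X6→φ4] = [T, T]
r4 m[X6→φ5] = [F, T]
r4 m[X11→φ6] = [T, T]
r4 m[X4→φ2] = [T, T]
r4 m[X3→φ3] = [T, T]
r4 m[X3→φ9] = [F, T]
r5 m[φ0→X12] = [T, T]
r5 m[φ0→X2] = [T, T]
r5 m[φ1→X12] = [T, T]
r5 m[φ1→X5] = [F, T]
r5 m[φ2→X12] = [T, T]
r5 m[φ2→X4] = [T, T]
r5 m[φ3→X5] = [T, T]
r5 m[φ3→X9] = [T, F]
r5 m[φ3→X3] = [F, T]
r5 m[φ4→X12] = [T, T]
r5 m[φ4→X6] = [F, T]
r5 m[φ5→X1] = [T, F]
r5 m[φ5→X6] = [T, T]
r5 m[φ6→X9] = [T, T]
r5 m[φ6→X11] = [F, T]
r5 m[φ7→X12] = [F, T]
r5 m[φ7→X15] = [T, T]
r5 m[φ8→X2] = [T, T]
r5 m[φ9→X3] = [T, T]
r5 m[X12→φ0] = [F, T]
r5 m[X12→φ1] = [F, T]
r5 m[X12→φ2] = [F, T]
r5 m[X12→φ4] = [F, T]
r5 m[X12→φ7] = [T, T]
r5 m[X2→φ0] = [T, T]
r5 m[X2→φ8] = [T, T]
r5 m[X1→φ5] = [T, T]
r5 m[X5→φ1] = [T, T]
r5 m[X5→φ3] = [F, T]
r5 m[X9→φ3] = [T, T]
r5 m[X9→φ6] = [T, F]
r5 m[X15→φ7] = [T, T]
r5 m[X6→φ4] = [T, T]
r5 m[X6→φ5] = [F, T]
r5 m[X11→φ6] = [T, T]
r5 m[X4→φ2] = [T, T]
r5 m[X3→φ3] = [T, T]
r5 m[X3→φ9] = [F, T]
r6 m[φ0→X12] = [T, T]
r6 m[φ0→X2] = [T, T]
r6 m[φ1→X12] = [T, T]
r6 m[φ1→X5] = [F, T]
r6 m[φ2→X12] = [T, T]
r6 m[φ2→X4] = [T, T]
r6 m[φ3→X5] = [T, T]
r6 m[φ3→X9] = [T, F]
r6 m[φ3→X3] = [F, T]
r6 m[φ4→X12] = [T, T]
r6 m[φ4→X6] = [F, T]
r6 m[φ5→X1] = [T, F]
r6 m[φ5→X6] = [T, T]
r6 m[φ6→X9] = [T, T]
r6 m[φ6→X11] = [F, T]
r6 m[φ7→X12] = [F, T]
r6 m[φ7→X15] = [T, T]
r6 m[φ8→X2] = [T, T]
r6 m[φ9→X3] = [T, T]
r6 m[X12→φ0] = [F, T]
r6 m[X12→φ1] = [F, T]
r6 m[X12→φ2] = [F, T]
r6 m[X12→φ4] = [F, T]
r6 m[X12→φ7] = [T, T]
r6 m[X2→φ0] = [T, T]
r6 m[X2→φ8] = [T, T]
r6 m[X1→φ5] = [T, T]
r6 m[X5→φ1] = [T, T]
r6 m[X5→φ3] = [F, T]
r6 m[X9→φ3] = [T, T]
r6 m[X9→φ6] = [T, F]
r6 m[X15→φ7] = [T, T]
r6 m[X6→φ4] = [T, T]
r6 m[X6→φ5] = [F, T]
r6 m[X11→φ6] = [T, T]
r6 m[X4→φ2] = [T, T]
r6 m[X3→φ3] = [T, T]
r6 m[X3→φ9] = [F, T]
fixed point reached at round 6
b[X3] = ⊗ incoming = [F, T]

b[X3] = [F, T]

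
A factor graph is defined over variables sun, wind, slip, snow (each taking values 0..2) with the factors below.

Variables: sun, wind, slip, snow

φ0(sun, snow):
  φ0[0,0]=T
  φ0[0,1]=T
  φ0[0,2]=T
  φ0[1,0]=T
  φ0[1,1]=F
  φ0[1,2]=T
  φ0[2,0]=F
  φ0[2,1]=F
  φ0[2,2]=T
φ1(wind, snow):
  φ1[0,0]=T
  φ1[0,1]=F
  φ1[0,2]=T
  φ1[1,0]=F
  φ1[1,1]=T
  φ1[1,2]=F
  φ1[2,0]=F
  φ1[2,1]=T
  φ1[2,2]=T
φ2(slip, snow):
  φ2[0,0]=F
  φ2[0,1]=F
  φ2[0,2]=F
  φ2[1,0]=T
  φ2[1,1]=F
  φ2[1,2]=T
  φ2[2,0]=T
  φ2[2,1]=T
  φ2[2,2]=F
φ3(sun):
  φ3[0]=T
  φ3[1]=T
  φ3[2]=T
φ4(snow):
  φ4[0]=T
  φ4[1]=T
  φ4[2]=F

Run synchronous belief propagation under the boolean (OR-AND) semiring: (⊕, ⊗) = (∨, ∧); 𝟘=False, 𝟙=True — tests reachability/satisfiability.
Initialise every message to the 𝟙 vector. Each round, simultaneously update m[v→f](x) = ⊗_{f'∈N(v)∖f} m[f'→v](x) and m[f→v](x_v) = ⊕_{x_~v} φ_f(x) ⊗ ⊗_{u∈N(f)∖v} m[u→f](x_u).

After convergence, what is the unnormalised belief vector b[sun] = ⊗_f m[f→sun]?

b[sun] = [T, T, F]

init: all messages = 𝟙 over 3 values
r1 m[φ0→sun] = [T, T, T]
r1 m[φ0→snow] = [T, T, T]
r1 m[φ1→wind] = [T, T, T]
r1 m[φ1→snow] = [T, T, T]
r1 m[φ2→slip] = [F, T, T]
r1 m[φ2→snow] = [T, T, T]
r1 m[φ3→sun] = [T, T, T]
r1 m[φ4→snow] = [T, T, F]
r1 m[sun→φ0] = [T, T, T]
r1 m[sun→φ3] = [T, T, T]
r1 m[wind→φ1] = [T, T, T]
r1 m[slip→φ2] = [T, T, T]
r1 m[snow→φ0] = [T, T, T]
r1 m[snow→φ1] = [T, T, T]
r1 m[snow→φ2] = [T, T, T]
r1 m[snow→φ4] = [T, T, T]
r2 m[φ0→sun] = [T, T, T]
r2 m[φ0→snow] = [T, T, T]
r2 m[φ1→wind] = [T, T, T]
r2 m[φ1→snow] = [T, T, T]
r2 m[φ2→slip] = [F, T, T]
r2 m[φ2→snow] = [T, T, T]
r2 m[φ3→sun] = [T, T, T]
r2 m[φ4→snow] = [T, T, F]
r2 m[sun→φ0] = [T, T, T]
r2 m[sun→φ3] = [T, T, T]
r2 m[wind→φ1] = [T, T, T]
r2 m[slip→φ2] = [T, T, T]
r2 m[snow→φ0] = [T, T, F]
r2 m[snow→φ1] = [T, T, F]
r2 m[snow→φ2] = [T, T, F]
r2 m[snow→φ4] = [T, T, T]
r3 m[φ0→sun] = [T, T, F]
r3 m[φ0→snow] = [T, T, T]
r3 m[φ1→wind] = [T, T, T]
r3 m[φ1→snow] = [T, T, T]
r3 m[φ2→slip] = [F, T, T]
r3 m[φ2→snow] = [T, T, T]
r3 m[φ3→sun] = [T, T, T]
r3 m[φ4→snow] = [T, T, F]
r3 m[sun→φ0] = [T, T, T]
r3 m[sun→φ3] = [T, T, T]
r3 m[wind→φ1] = [T, T, T]
r3 m[slip→φ2] = [T, T, T]
r3 m[snow→φ0] = [T, T, F]
r3 m[snow→φ1] = [T, T, F]
r3 m[snow→φ2] = [T, T, F]
r3 m[snow→φ4] = [T, T, T]
r4 m[φ0→sun] = [T, T, F]
r4 m[φ0→snow] = [T, T, T]
r4 m[φ1→wind] = [T, T, T]
r4 m[φ1→snow] = [T, T, T]
r4 m[φ2→slip] = [F, T, T]
r4 m[φ2→snow] = [T, T, T]
r4 m[φ3→sun] = [T, T, T]
r4 m[φ4→snow] = [T, T, F]
r4 m[sun→φ0] = [T, T, T]
r4 m[sun→φ3] = [T, T, F]
r4 m[wind→φ1] = [T, T, T]
r4 m[slip→φ2] = [T, T, T]
r4 m[snow→φ0] = [T, T, F]
r4 m[snow→φ1] = [T, T, F]
r4 m[snow→φ2] = [T, T, F]
r4 m[snow→φ4] = [T, T, T]
r5 m[φ0→sun] = [T, T, F]
r5 m[φ0→snow] = [T, T, T]
r5 m[φ1→wind] = [T, T, T]
r5 m[φ1→snow] = [T, T, T]
r5 m[φ2→slip] = [F, T, T]
r5 m[φ2→snow] = [T, T, T]
r5 m[φ3→sun] = [T, T, T]
r5 m[φ4→snow] = [T, T, F]
r5 m[sun→φ0] = [T, T, T]
r5 m[sun→φ3] = [T, T, F]
r5 m[wind→φ1] = [T, T, T]
r5 m[slip→φ2] = [T, T, T]
r5 m[snow→φ0] = [T, T, F]
r5 m[snow→φ1] = [T, T, F]
r5 m[snow→φ2] = [T, T, F]
r5 m[snow→φ4] = [T, T, T]
fixed point reached at round 5
b[sun] = ⊗ incoming = [T, T, F]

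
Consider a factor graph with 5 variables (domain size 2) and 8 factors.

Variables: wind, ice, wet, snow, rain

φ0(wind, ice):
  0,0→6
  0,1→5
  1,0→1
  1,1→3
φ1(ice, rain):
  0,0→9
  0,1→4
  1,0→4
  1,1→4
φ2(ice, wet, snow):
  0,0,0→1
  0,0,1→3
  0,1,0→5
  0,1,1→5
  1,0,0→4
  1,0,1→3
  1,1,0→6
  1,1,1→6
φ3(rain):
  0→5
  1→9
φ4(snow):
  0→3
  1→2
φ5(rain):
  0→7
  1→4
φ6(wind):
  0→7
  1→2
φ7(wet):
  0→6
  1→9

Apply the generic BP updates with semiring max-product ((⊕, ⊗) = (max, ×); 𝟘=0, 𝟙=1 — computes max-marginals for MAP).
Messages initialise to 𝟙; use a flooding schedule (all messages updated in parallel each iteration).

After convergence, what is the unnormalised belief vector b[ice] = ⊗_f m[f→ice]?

b[ice] = [1786050, 816480]

init: all messages = 𝟙 over 2 values
r1 m[φ0→wind] = [6, 3]
r1 m[φ0→ice] = [6, 5]
r1 m[φ1→ice] = [9, 4]
r1 m[φ1→rain] = [9, 4]
r1 m[φ2→ice] = [5, 6]
r1 m[φ2→wet] = [4, 6]
r1 m[φ2→snow] = [6, 6]
r1 m[φ3→rain] = [5, 9]
r1 m[φ4→snow] = [3, 2]
r1 m[φ5→rain] = [7, 4]
r1 m[φ6→wind] = [7, 2]
r1 m[φ7→wet] = [6, 9]
r1 m[wind→φ0] = [1, 1]
r1 m[wind→φ6] = [1, 1]
r1 m[ice→φ0] = [1, 1]
r1 m[ice→φ1] = [1, 1]
r1 m[ice→φ2] = [1, 1]
r1 m[wet→φ2] = [1, 1]
r1 m[wet→φ7] = [1, 1]
r1 m[snow→φ2] = [1, 1]
r1 m[snow→φ4] = [1, 1]
r1 m[rain→φ1] = [1, 1]
r1 m[rain→φ3] = [1, 1]
r1 m[rain→φ5] = [1, 1]
r2 m[φ0→wind] = [6, 3]
r2 m[φ0→ice] = [6, 5]
r2 m[φ1→ice] = [9, 4]
r2 m[φ1→rain] = [9, 4]
r2 m[φ2→ice] = [5, 6]
r2 m[φ2→wet] = [4, 6]
r2 m[φ2→snow] = [6, 6]
r2 m[φ3→rain] = [5, 9]
r2 m[φ4→snow] = [3, 2]
r2 m[φ5→rain] = [7, 4]
r2 m[φ6→wind] = [7, 2]
r2 m[φ7→wet] = [6, 9]
r2 m[wind→φ0] = [7, 2]
r2 m[wind→φ6] = [6, 3]
r2 m[ice→φ0] = [45, 24]
r2 m[ice→φ1] = [30, 30]
r2 m[ice→φ2] = [54, 20]
r2 m[wet→φ2] = [6, 9]
r2 m[wet→φ7] = [4, 6]
r2 m[snow→φ2] = [3, 2]
r2 m[snow→φ4] = [6, 6]
r2 m[rain→φ1] = [35, 36]
r2 m[rain→φ3] = [63, 16]
r2 m[rain→φ5] = [45, 36]
r3 m[φ0→wind] = [270, 72]
r3 m[φ0→ice] = [42, 35]
r3 m[φ1→ice] = [315, 144]
r3 m[φ1→rain] = [270, 120]
r3 m[φ2→ice] = [135, 162]
r3 m[φ2→wet] = [324, 810]
r3 m[φ2→snow] = [2430, 2430]
r3 m[φ3→rain] = [5, 9]
r3 m[φ4→snow] = [3, 2]
r3 m[φ5→rain] = [7, 4]
r3 m[φ6→wind] = [7, 2]
r3 m[φ7→wet] = [6, 9]
r3 m[wind→φ0] = [7, 2]
r3 m[wind→φ6] = [6, 3]
r3 m[ice→φ0] = [45, 24]
r3 m[ice→φ1] = [30, 30]
r3 m[ice→φ2] = [54, 20]
r3 m[wet→φ2] = [6, 9]
r3 m[wet→φ7] = [4, 6]
r3 m[snow→φ2] = [3, 2]
r3 m[snow→φ4] = [6, 6]
r3 m[rain→φ1] = [35, 36]
r3 m[rain→φ3] = [63, 16]
r3 m[rain→φ5] = [45, 36]
r4 m[φ0→wind] = [270, 72]
r4 m[φ0→ice] = [42, 35]
r4 m[φ1→ice] = [315, 144]
r4 m[φ1→rain] = [270, 120]
r4 m[φ2→ice] = [135, 162]
r4 m[φ2→wet] = [324, 810]
r4 m[φ2→snow] = [2430, 2430]
r4 m[φ3→rain] = [5, 9]
r4 m[φ4→snow] = [3, 2]
r4 m[φ5→rain] = [7, 4]
r4 m[φ6→wind] = [7, 2]
r4 m[φ7→wet] = [6, 9]
r4 m[wind→φ0] = [7, 2]
r4 m[wind→φ6] = [270, 72]
r4 m[ice→φ0] = [42525, 23328]
r4 m[ice→φ1] = [5670, 5670]
r4 m[ice→φ2] = [13230, 5040]
r4 m[wet→φ2] = [6, 9]
r4 m[wet→φ7] = [324, 810]
r4 m[snow→φ2] = [3, 2]
r4 m[snow→φ4] = [2430, 2430]
r4 m[rain→φ1] = [35, 36]
r4 m[rain→φ3] = [1890, 480]
r4 m[rain→φ5] = [1350, 1080]
r5 m[φ0→wind] = [255150, 69984]
r5 m[φ0→ice] = [42, 35]
r5 m[φ1→ice] = [315, 144]
r5 m[φ1→rain] = [51030, 22680]
r5 m[φ2→ice] = [135, 162]
r5 m[φ2→wet] = [79380, 198450]
r5 m[φ2→snow] = [595350, 595350]
r5 m[φ3→rain] = [5, 9]
r5 m[φ4→snow] = [3, 2]
r5 m[φ5→rain] = [7, 4]
r5 m[φ6→wind] = [7, 2]
r5 m[φ7→wet] = [6, 9]
r5 m[wind→φ0] = [7, 2]
r5 m[wind→φ6] = [270, 72]
r5 m[ice→φ0] = [42525, 23328]
r5 m[ice→φ1] = [5670, 5670]
r5 m[ice→φ2] = [13230, 5040]
r5 m[wet→φ2] = [6, 9]
r5 m[wet→φ7] = [324, 810]
r5 m[snow→φ2] = [3, 2]
r5 m[snow→φ4] = [2430, 2430]
r5 m[rain→φ1] = [35, 36]
r5 m[rain→φ3] = [1890, 480]
r5 m[rain→φ5] = [1350, 1080]
r6 m[φ0→wind] = [255150, 69984]
r6 m[φ0→ice] = [42, 35]
r6 m[φ1→ice] = [315, 144]
r6 m[φ1→rain] = [51030, 22680]
r6 m[φ2→ice] = [135, 162]
r6 m[φ2→wet] = [79380, 198450]
r6 m[φ2→snow] = [595350, 595350]
r6 m[φ3→rain] = [5, 9]
r6 m[φ4→snow] = [3, 2]
r6 m[φ5→rain] = [7, 4]
r6 m[φ6→wind] = [7, 2]
r6 m[φ7→wet] = [6, 9]
r6 m[wind→φ0] = [7, 2]
r6 m[wind→φ6] = [255150, 69984]
r6 m[ice→φ0] = [42525, 23328]
r6 m[ice→φ1] = [5670, 5670]
r6 m[ice→φ2] = [13230, 5040]
r6 m[wet→φ2] = [6, 9]
r6 m[wet→φ7] = [79380, 198450]
r6 m[snow→φ2] = [3, 2]
r6 m[snow→φ4] = [595350, 595350]
r6 m[rain→φ1] = [35, 36]
r6 m[rain→φ3] = [357210, 90720]
r6 m[rain→φ5] = [255150, 204120]
r7 m[φ0→wind] = [255150, 69984]
r7 m[φ0→ice] = [42, 35]
r7 m[φ1→ice] = [315, 144]
r7 m[φ1→rain] = [51030, 22680]
r7 m[φ2→ice] = [135, 162]
r7 m[φ2→wet] = [79380, 198450]
r7 m[φ2→snow] = [595350, 595350]
r7 m[φ3→rain] = [5, 9]
r7 m[φ4→snow] = [3, 2]
r7 m[φ5→rain] = [7, 4]
r7 m[φ6→wind] = [7, 2]
r7 m[φ7→wet] = [6, 9]
r7 m[wind→φ0] = [7, 2]
r7 m[wind→φ6] = [255150, 69984]
r7 m[ice→φ0] = [42525, 23328]
r7 m[ice→φ1] = [5670, 5670]
r7 m[ice→φ2] = [13230, 5040]
r7 m[wet→φ2] = [6, 9]
r7 m[wet→φ7] = [79380, 198450]
r7 m[snow→φ2] = [3, 2]
r7 m[snow→φ4] = [595350, 595350]
r7 m[rain→φ1] = [35, 36]
r7 m[rain→φ3] = [357210, 90720]
r7 m[rain→φ5] = [255150, 204120]
fixed point reached at round 7
b[ice] = ⊗ incoming = [1786050, 816480]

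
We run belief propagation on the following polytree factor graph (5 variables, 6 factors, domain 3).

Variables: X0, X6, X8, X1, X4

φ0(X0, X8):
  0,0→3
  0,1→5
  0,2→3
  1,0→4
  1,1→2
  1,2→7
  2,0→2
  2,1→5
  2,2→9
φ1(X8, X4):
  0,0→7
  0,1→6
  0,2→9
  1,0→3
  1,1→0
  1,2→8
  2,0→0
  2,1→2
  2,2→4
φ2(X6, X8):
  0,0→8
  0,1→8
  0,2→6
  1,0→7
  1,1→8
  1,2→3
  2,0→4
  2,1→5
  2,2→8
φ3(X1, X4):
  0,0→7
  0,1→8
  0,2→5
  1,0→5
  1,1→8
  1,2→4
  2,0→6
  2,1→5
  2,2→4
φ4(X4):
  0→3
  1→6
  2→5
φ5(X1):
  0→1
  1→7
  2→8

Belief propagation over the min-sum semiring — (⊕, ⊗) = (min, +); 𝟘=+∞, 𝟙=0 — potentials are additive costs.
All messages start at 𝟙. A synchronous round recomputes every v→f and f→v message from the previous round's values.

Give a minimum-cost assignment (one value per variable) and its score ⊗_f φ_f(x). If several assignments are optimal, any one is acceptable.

init: all messages = 𝟙 over 3 values
r1 m[φ0→X0] = [3, 2, 2]
r1 m[φ0→X8] = [2, 2, 3]
r1 m[φ1→X8] = [6, 0, 0]
r1 m[φ1→X4] = [0, 0, 4]
r1 m[φ2→X6] = [6, 3, 4]
r1 m[φ2→X8] = [4, 5, 3]
r1 m[φ3→X1] = [5, 4, 4]
r1 m[φ3→X4] = [5, 5, 4]
r1 m[φ4→X4] = [3, 6, 5]
r1 m[φ5→X1] = [1, 7, 8]
r1 m[X0→φ0] = [0, 0, 0]
r1 m[X6→φ2] = [0, 0, 0]
r1 m[X8→φ0] = [0, 0, 0]
r1 m[X8→φ1] = [0, 0, 0]
r1 m[X8→φ2] = [0, 0, 0]
r1 m[X1→φ3] = [0, 0, 0]
r1 m[X1→φ5] = [0, 0, 0]
r1 m[X4→φ1] = [0, 0, 0]
r1 m[X4→φ3] = [0, 0, 0]
r1 m[X4→φ4] = [0, 0, 0]
r2 m[φ0→X0] = [3, 2, 2]
r2 m[φ0→X8] = [2, 2, 3]
r2 m[φ1→X8] = [6, 0, 0]
r2 m[φ1→X4] = [0, 0, 4]
r2 m[φ2→X6] = [6, 3, 4]
r2 m[φ2→X8] = [4, 5, 3]
r2 m[φ3→X1] = [5, 4, 4]
r2 m[φ3→X4] = [5, 5, 4]
r2 m[φ4→X4] = [3, 6, 5]
r2 m[φ5→X1] = [1, 7, 8]
r2 m[X0→φ0] = [0, 0, 0]
r2 m[X6→φ2] = [0, 0, 0]
r2 m[X8→φ0] = [10, 5, 3]
r2 m[X8→φ1] = [6, 7, 6]
r2 m[X8→φ2] = [8, 2, 3]
r2 m[X1→φ3] = [1, 7, 8]
r2 m[X1→φ5] = [5, 4, 4]
r2 m[X4→φ1] = [8, 11, 9]
r2 m[X4→φ3] = [3, 6, 9]
r2 m[X4→φ4] = [5, 5, 8]
r3 m[φ0→X0] = [6, 7, 10]
r3 m[φ0→X8] = [2, 2, 3]
r3 m[φ1→X8] = [15, 11, 8]
r3 m[φ1→X4] = [6, 7, 10]
r3 m[φ2→X6] = [9, 6, 7]
r3 m[φ2→X8] = [4, 5, 3]
r3 m[φ3→X1] = [10, 8, 9]
r3 m[φ3→X4] = [8, 9, 6]
r3 m[φ4→X4] = [3, 6, 5]
r3 m[φ5→X1] = [1, 7, 8]
r3 m[X0→φ0] = [0, 0, 0]
r3 m[X6→φ2] = [0, 0, 0]
r3 m[X8→φ0] = [10, 5, 3]
r3 m[X8→φ1] = [6, 7, 6]
r3 m[X8→φ2] = [8, 2, 3]
r3 m[X1→φ3] = [1, 7, 8]
r3 m[X1→φ5] = [5, 4, 4]
r3 m[X4→φ1] = [8, 11, 9]
r3 m[X4→φ3] = [3, 6, 9]
r3 m[X4→φ4] = [5, 5, 8]
r4 m[φ0→X0] = [6, 7, 10]
r4 m[φ0→X8] = [2, 2, 3]
r4 m[φ1→X8] = [15, 11, 8]
r4 m[φ1→X4] = [6, 7, 10]
r4 m[φ2→X6] = [9, 6, 7]
r4 m[φ2→X8] = [4, 5, 3]
r4 m[φ3→X1] = [10, 8, 9]
r4 m[φ3→X4] = [8, 9, 6]
r4 m[φ4→X4] = [3, 6, 5]
r4 m[φ5→X1] = [1, 7, 8]
r4 m[X0→φ0] = [0, 0, 0]
r4 m[X6→φ2] = [0, 0, 0]
r4 m[X8→φ0] = [19, 16, 11]
r4 m[X8→φ1] = [6, 7, 6]
r4 m[X8→φ2] = [17, 13, 11]
r4 m[X1→φ3] = [1, 7, 8]
r4 m[X1→φ5] = [10, 8, 9]
r4 m[X4→φ1] = [11, 15, 11]
r4 m[X4→φ3] = [9, 13, 15]
r4 m[X4→φ4] = [14, 16, 16]
r5 m[φ0→X0] = [14, 18, 20]
r5 m[φ0→X8] = [2, 2, 3]
r5 m[φ1→X8] = [18, 14, 11]
r5 m[φ1→X4] = [6, 7, 10]
r5 m[φ2→X6] = [17, 14, 18]
r5 m[φ2→X8] = [4, 5, 3]
r5 m[φ3→X1] = [16, 14, 15]
r5 m[φ3→X4] = [8, 9, 6]
r5 m[φ4→X4] = [3, 6, 5]
r5 m[φ5→X1] = [1, 7, 8]
r5 m[X0→φ0] = [0, 0, 0]
r5 m[X6→φ2] = [0, 0, 0]
r5 m[X8→φ0] = [19, 16, 11]
r5 m[X8→φ1] = [6, 7, 6]
r5 m[X8→φ2] = [17, 13, 11]
r5 m[X1→φ3] = [1, 7, 8]
r5 m[X1→φ5] = [10, 8, 9]
r5 m[X4→φ1] = [11, 15, 11]
r5 m[X4→φ3] = [9, 13, 15]
r5 m[X4→φ4] = [14, 16, 16]
r6 m[φ0→X0] = [14, 18, 20]
r6 m[φ0→X8] = [2, 2, 3]
r6 m[φ1→X8] = [18, 14, 11]
r6 m[φ1→X4] = [6, 7, 10]
r6 m[φ2→X6] = [17, 14, 18]
r6 m[φ2→X8] = [4, 5, 3]
r6 m[φ3→X1] = [16, 14, 15]
r6 m[φ3→X4] = [8, 9, 6]
r6 m[φ4→X4] = [3, 6, 5]
r6 m[φ5→X1] = [1, 7, 8]
r6 m[X0→φ0] = [0, 0, 0]
r6 m[X6→φ2] = [0, 0, 0]
r6 m[X8→φ0] = [22, 19, 14]
r6 m[X8→φ1] = [6, 7, 6]
r6 m[X8→φ2] = [20, 16, 14]
r6 m[X1→φ3] = [1, 7, 8]
r6 m[X1→φ5] = [16, 14, 15]
r6 m[X4→φ1] = [11, 15, 11]
r6 m[X4→φ3] = [9, 13, 15]
r6 m[X4→φ4] = [14, 16, 16]
r7 m[φ0→X0] = [17, 21, 23]
r7 m[φ0→X8] = [2, 2, 3]
r7 m[φ1→X8] = [18, 14, 11]
r7 m[φ1→X4] = [6, 7, 10]
r7 m[φ2→X6] = [20, 17, 21]
r7 m[φ2→X8] = [4, 5, 3]
r7 m[φ3→X1] = [16, 14, 15]
r7 m[φ3→X4] = [8, 9, 6]
r7 m[φ4→X4] = [3, 6, 5]
r7 m[φ5→X1] = [1, 7, 8]
r7 m[X0→φ0] = [0, 0, 0]
r7 m[X6→φ2] = [0, 0, 0]
r7 m[X8→φ0] = [22, 19, 14]
r7 m[X8→φ1] = [6, 7, 6]
r7 m[X8→φ2] = [20, 16, 14]
r7 m[X1→φ3] = [1, 7, 8]
r7 m[X1→φ5] = [16, 14, 15]
r7 m[X4→φ1] = [11, 15, 11]
r7 m[X4→φ3] = [9, 13, 15]
r7 m[X4→φ4] = [14, 16, 16]
r8 m[φ0→X0] = [17, 21, 23]
r8 m[φ0→X8] = [2, 2, 3]
r8 m[φ1→X8] = [18, 14, 11]
r8 m[φ1→X4] = [6, 7, 10]
r8 m[φ2→X6] = [20, 17, 21]
r8 m[φ2→X8] = [4, 5, 3]
r8 m[φ3→X1] = [16, 14, 15]
r8 m[φ3→X4] = [8, 9, 6]
r8 m[φ4→X4] = [3, 6, 5]
r8 m[φ5→X1] = [1, 7, 8]
r8 m[X0→φ0] = [0, 0, 0]
r8 m[X6→φ2] = [0, 0, 0]
r8 m[X8→φ0] = [22, 19, 14]
r8 m[X8→φ1] = [6, 7, 6]
r8 m[X8→φ2] = [20, 16, 14]
r8 m[X1→φ3] = [1, 7, 8]
r8 m[X1→φ5] = [16, 14, 15]
r8 m[X4→φ1] = [11, 15, 11]
r8 m[X4→φ3] = [9, 13, 15]
r8 m[X4→φ4] = [14, 16, 16]
fixed point reached at round 8
traceback from X0: (X0=0, X6=1, X8=2, X1=0, X4=0), score=17

assignment: (X0=0, X6=1, X8=2, X1=0, X4=0); score = 17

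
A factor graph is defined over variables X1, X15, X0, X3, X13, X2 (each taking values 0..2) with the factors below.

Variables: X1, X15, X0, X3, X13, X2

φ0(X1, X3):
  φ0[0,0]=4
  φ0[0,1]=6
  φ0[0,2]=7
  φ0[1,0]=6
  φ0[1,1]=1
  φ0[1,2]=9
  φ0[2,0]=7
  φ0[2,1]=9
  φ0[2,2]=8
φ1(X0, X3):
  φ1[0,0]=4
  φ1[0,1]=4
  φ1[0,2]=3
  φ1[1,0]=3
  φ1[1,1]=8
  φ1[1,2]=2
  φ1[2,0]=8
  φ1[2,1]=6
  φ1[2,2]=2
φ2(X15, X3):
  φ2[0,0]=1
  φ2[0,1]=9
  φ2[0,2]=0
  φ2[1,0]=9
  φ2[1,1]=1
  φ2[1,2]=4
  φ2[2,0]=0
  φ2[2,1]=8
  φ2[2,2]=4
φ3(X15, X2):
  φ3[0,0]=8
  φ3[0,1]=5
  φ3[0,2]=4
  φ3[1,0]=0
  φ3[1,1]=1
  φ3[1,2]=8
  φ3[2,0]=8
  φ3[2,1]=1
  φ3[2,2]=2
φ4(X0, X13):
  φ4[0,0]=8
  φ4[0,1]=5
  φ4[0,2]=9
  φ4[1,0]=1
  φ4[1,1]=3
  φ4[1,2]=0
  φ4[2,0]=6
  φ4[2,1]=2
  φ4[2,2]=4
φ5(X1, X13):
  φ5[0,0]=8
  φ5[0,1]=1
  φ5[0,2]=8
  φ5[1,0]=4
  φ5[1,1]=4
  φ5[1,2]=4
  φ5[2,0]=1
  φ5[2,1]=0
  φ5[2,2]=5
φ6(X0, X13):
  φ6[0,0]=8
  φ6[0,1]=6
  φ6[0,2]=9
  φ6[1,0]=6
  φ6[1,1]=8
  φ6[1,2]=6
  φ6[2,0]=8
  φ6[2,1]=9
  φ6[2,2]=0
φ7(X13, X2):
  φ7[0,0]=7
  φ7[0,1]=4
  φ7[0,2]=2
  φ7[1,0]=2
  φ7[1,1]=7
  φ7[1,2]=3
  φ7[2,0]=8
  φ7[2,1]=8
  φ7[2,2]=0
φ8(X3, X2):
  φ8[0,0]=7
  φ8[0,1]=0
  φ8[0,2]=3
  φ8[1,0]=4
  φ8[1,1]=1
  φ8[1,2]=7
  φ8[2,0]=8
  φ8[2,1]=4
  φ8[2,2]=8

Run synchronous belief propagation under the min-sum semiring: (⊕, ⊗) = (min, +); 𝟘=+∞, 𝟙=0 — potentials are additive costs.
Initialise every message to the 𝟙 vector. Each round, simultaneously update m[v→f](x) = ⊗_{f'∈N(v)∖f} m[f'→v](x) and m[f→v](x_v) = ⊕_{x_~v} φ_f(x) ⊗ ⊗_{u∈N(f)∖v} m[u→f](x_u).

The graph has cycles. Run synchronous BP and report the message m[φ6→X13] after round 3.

init: all messages = 𝟙 over 3 values
r1 m[φ0→X1] = [4, 1, 7]
r1 m[φ0→X3] = [4, 1, 7]
r1 m[φ1→X0] = [3, 2, 2]
r1 m[φ1→X3] = [3, 4, 2]
r1 m[φ2→X15] = [0, 1, 0]
r1 m[φ2→X3] = [0, 1, 0]
r1 m[φ3→X15] = [4, 0, 1]
r1 m[φ3→X2] = [0, 1, 2]
r1 m[φ4→X0] = [5, 0, 2]
r1 m[φ4→X13] = [1, 2, 0]
r1 m[φ5→X1] = [1, 4, 0]
r1 m[φ5→X13] = [1, 0, 4]
r1 m[φ6→X0] = [6, 6, 0]
r1 m[φ6→X13] = [6, 6, 0]
r1 m[φ7→X13] = [2, 2, 0]
r1 m[φ7→X2] = [2, 4, 0]
r1 m[φ8→X3] = [0, 1, 4]
r1 m[φ8→X2] = [4, 0, 3]
r1 m[X1→φ0] = [0, 0, 0]
r1 m[X1→φ5] = [0, 0, 0]
r1 m[X15→φ2] = [0, 0, 0]
r1 m[X15→φ3] = [0, 0, 0]
r1 m[X0→φ1] = [0, 0, 0]
r1 m[X0→φ4] = [0, 0, 0]
r1 m[X0→φ6] = [0, 0, 0]
r1 m[X3→φ0] = [0, 0, 0]
r1 m[X3→φ1] = [0, 0, 0]
r1 m[X3→φ2] = [0, 0, 0]
r1 m[X3→φ8] = [0, 0, 0]
r1 m[X13→φ4] = [0, 0, 0]
r1 m[X13→φ5] = [0, 0, 0]
r1 m[X13→φ6] = [0, 0, 0]
r1 m[X13→φ7] = [0, 0, 0]
r1 m[X2→φ3] = [0, 0, 0]
r1 m[X2→φ7] = [0, 0, 0]
r1 m[X2→φ8] = [0, 0, 0]
r2 m[φ0→X1] = [4, 1, 7]
r2 m[φ0→X3] = [4, 1, 7]
r2 m[φ1→X0] = [3, 2, 2]
r2 m[φ1→X3] = [3, 4, 2]
r2 m[φ2→X15] = [0, 1, 0]
r2 m[φ2→X3] = [0, 1, 0]
r2 m[φ3→X15] = [4, 0, 1]
r2 m[φ3→X2] = [0, 1, 2]
r2 m[φ4→X0] = [5, 0, 2]
r2 m[φ4→X13] = [1, 2, 0]
r2 m[φ5→X1] = [1, 4, 0]
r2 m[φ5→X13] = [1, 0, 4]
r2 m[φ6→X0] = [6, 6, 0]
r2 m[φ6→X13] = [6, 6, 0]
r2 m[φ7→X13] = [2, 2, 0]
r2 m[φ7→X2] = [2, 4, 0]
r2 m[φ8→X3] = [0, 1, 4]
r2 m[φ8→X2] = [4, 0, 3]
r2 m[X1→φ0] = [1, 4, 0]
r2 m[X1→φ5] = [4, 1, 7]
r2 m[X15→φ2] = [4, 0, 1]
r2 m[X15→φ3] = [0, 1, 0]
r2 m[X0→φ1] = [11, 6, 2]
r2 m[X0→φ4] = [9, 8, 2]
r2 m[X0→φ6] = [8, 2, 4]
r2 m[X3→φ0] = [3, 6, 6]
r2 m[X3→φ1] = [4, 3, 11]
r2 m[X3→φ2] = [7, 6, 13]
r2 m[X3→φ8] = [7, 6, 9]
r2 m[X13→φ4] = [9, 8, 4]
r2 m[X13→φ5] = [9, 10, 0]
r2 m[X13→φ6] = [4, 4, 4]
r2 m[X13→φ7] = [8, 8, 4]
r2 m[X2→φ3] = [6, 4, 3]
r2 m[X2→φ7] = [4, 1, 5]
r2 m[X2→φ8] = [2, 5, 2]
r3 m[φ0→X1] = [7, 7, 10]
r3 m[φ0→X3] = [5, 5, 8]
r3 m[φ1→X0] = [7, 7, 9]
r3 m[φ1→X3] = [9, 8, 4]
r3 m[φ2→X15] = [8, 7, 7]
r3 m[φ2→X3] = [1, 1, 4]
r3 m[φ3→X15] = [7, 5, 5]
r3 m[φ3→X2] = [1, 1, 2]
r3 m[φ4→X0] = [13, 4, 8]
r3 m[φ4→X13] = [8, 4, 6]
r3 m[φ5→X1] = [8, 4, 5]
r3 m[φ5→X13] = [5, 5, 5]
r3 m[φ6→X0] = [10, 10, 4]
r3 m[φ6→X13] = [8, 10, 4]
r3 m[φ7→X13] = [5, 6, 5]
r3 m[φ7→X2] = [10, 12, 4]
r3 m[φ8→X3] = [5, 6, 9]
r3 m[φ8→X2] = [10, 7, 10]
r3 m[X1→φ0] = [1, 4, 0]
r3 m[X1→φ5] = [4, 1, 7]
r3 m[X15→φ2] = [4, 0, 1]
r3 m[X15→φ3] = [0, 1, 0]
r3 m[X0→φ1] = [11, 6, 2]
r3 m[X0→φ4] = [9, 8, 2]
r3 m[X0→φ6] = [8, 2, 4]
r3 m[X3→φ0] = [3, 6, 6]
r3 m[X3→φ1] = [4, 3, 11]
r3 m[X3→φ2] = [7, 6, 13]
r3 m[X3→φ8] = [7, 6, 9]
r3 m[X13→φ4] = [9, 8, 4]
r3 m[X13→φ5] = [9, 10, 0]
r3 m[X13→φ6] = [4, 4, 4]
r3 m[X13→φ7] = [8, 8, 4]
r3 m[X2→φ3] = [6, 4, 3]
r3 m[X2→φ7] = [4, 1, 5]
r3 m[X2→φ8] = [2, 5, 2]

message @ round 3 = [8, 10, 4]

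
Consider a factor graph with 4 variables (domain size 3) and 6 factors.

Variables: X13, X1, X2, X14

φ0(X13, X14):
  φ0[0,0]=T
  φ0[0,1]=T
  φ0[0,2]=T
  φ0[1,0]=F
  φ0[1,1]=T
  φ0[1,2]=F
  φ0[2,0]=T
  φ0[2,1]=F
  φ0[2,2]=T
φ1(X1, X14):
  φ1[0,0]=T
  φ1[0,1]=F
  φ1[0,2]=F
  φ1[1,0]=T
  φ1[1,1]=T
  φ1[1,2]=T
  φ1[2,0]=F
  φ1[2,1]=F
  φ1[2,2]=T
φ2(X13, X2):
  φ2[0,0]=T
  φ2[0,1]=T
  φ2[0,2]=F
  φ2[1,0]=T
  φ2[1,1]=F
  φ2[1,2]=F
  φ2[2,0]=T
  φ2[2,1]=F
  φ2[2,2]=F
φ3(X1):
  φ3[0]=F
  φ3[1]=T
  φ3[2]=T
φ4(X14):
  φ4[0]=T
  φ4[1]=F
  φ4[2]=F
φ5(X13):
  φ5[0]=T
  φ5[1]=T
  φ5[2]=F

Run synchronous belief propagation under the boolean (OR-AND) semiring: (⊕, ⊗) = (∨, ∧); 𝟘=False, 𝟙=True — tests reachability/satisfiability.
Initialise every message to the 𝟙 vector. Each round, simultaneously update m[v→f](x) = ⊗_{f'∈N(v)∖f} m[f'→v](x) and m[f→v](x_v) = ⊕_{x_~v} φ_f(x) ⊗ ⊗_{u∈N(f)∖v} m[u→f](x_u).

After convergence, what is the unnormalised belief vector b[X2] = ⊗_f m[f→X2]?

b[X2] = [T, T, F]

init: all messages = 𝟙 over 3 values
r1 m[φ0→X13] = [T, T, T]
r1 m[φ0→X14] = [T, T, T]
r1 m[φ1→X1] = [T, T, T]
r1 m[φ1→X14] = [T, T, T]
r1 m[φ2→X13] = [T, T, T]
r1 m[φ2→X2] = [T, T, F]
r1 m[φ3→X1] = [F, T, T]
r1 m[φ4→X14] = [T, F, F]
r1 m[φ5→X13] = [T, T, F]
r1 m[X13→φ0] = [T, T, T]
r1 m[X13→φ2] = [T, T, T]
r1 m[X13→φ5] = [T, T, T]
r1 m[X1→φ1] = [T, T, T]
r1 m[X1→φ3] = [T, T, T]
r1 m[X2→φ2] = [T, T, T]
r1 m[X14→φ0] = [T, T, T]
r1 m[X14→φ1] = [T, T, T]
r1 m[X14→φ4] = [T, T, T]
r2 m[φ0→X13] = [T, T, T]
r2 m[φ0→X14] = [T, T, T]
r2 m[φ1→X1] = [T, T, T]
r2 m[φ1→X14] = [T, T, T]
r2 m[φ2→X13] = [T, T, T]
r2 m[φ2→X2] = [T, T, F]
r2 m[φ3→X1] = [F, T, T]
r2 m[φ4→X14] = [T, F, F]
r2 m[φ5→X13] = [T, T, F]
r2 m[X13→φ0] = [T, T, F]
r2 m[X13→φ2] = [T, T, F]
r2 m[X13→φ5] = [T, T, T]
r2 m[X1→φ1] = [F, T, T]
r2 m[X1→φ3] = [T, T, T]
r2 m[X2→φ2] = [T, T, T]
r2 m[X14→φ0] = [T, F, F]
r2 m[X14→φ1] = [T, F, F]
r2 m[X14→φ4] = [T, T, T]
r3 m[φ0→X13] = [T, F, T]
r3 m[φ0→X14] = [T, T, T]
r3 m[φ1→X1] = [T, T, F]
r3 m[φ1→X14] = [T, T, T]
r3 m[φ2→X13] = [T, T, T]
r3 m[φ2→X2] = [T, T, F]
r3 m[φ3→X1] = [F, T, T]
r3 m[φ4→X14] = [T, F, F]
r3 m[φ5→X13] = [T, T, F]
r3 m[X13→φ0] = [T, T, F]
r3 m[X13→φ2] = [T, T, F]
r3 m[X13→φ5] = [T, T, T]
r3 m[X1→φ1] = [F, T, T]
r3 m[X1→φ3] = [T, T, T]
r3 m[X2→φ2] = [T, T, T]
r3 m[X14→φ0] = [T, F, F]
r3 m[X14→φ1] = [T, F, F]
r3 m[X14→φ4] = [T, T, T]
r4 m[φ0→X13] = [T, F, T]
r4 m[φ0→X14] = [T, T, T]
r4 m[φ1→X1] = [T, T, F]
r4 m[φ1→X14] = [T, T, T]
r4 m[φ2→X13] = [T, T, T]
r4 m[φ2→X2] = [T, T, F]
r4 m[φ3→X1] = [F, T, T]
r4 m[φ4→X14] = [T, F, F]
r4 m[φ5→X13] = [T, T, F]
r4 m[X13→φ0] = [T, T, F]
r4 m[X13→φ2] = [T, F, F]
r4 m[X13→φ5] = [T, F, T]
r4 m[X1→φ1] = [F, T, T]
r4 m[X1→φ3] = [T, T, F]
r4 m[X2→φ2] = [T, T, T]
r4 m[X14→φ0] = [T, F, F]
r4 m[X14→φ1] = [T, F, F]
r4 m[X14→φ4] = [T, T, T]
r5 m[φ0→X13] = [T, F, T]
r5 m[φ0→X14] = [T, T, T]
r5 m[φ1→X1] = [T, T, F]
r5 m[φ1→X14] = [T, T, T]
r5 m[φ2→X13] = [T, T, T]
r5 m[φ2→X2] = [T, T, F]
r5 m[φ3→X1] = [F, T, T]
r5 m[φ4→X14] = [T, F, F]
r5 m[φ5→X13] = [T, T, F]
r5 m[X13→φ0] = [T, T, F]
r5 m[X13→φ2] = [T, F, F]
r5 m[X13→φ5] = [T, F, T]
r5 m[X1→φ1] = [F, T, T]
r5 m[X1→φ3] = [T, T, F]
r5 m[X2→φ2] = [T, T, T]
r5 m[X14→φ0] = [T, F, F]
r5 m[X14→φ1] = [T, F, F]
r5 m[X14→φ4] = [T, T, T]
fixed point reached at round 5
b[X2] = ⊗ incoming = [T, T, F]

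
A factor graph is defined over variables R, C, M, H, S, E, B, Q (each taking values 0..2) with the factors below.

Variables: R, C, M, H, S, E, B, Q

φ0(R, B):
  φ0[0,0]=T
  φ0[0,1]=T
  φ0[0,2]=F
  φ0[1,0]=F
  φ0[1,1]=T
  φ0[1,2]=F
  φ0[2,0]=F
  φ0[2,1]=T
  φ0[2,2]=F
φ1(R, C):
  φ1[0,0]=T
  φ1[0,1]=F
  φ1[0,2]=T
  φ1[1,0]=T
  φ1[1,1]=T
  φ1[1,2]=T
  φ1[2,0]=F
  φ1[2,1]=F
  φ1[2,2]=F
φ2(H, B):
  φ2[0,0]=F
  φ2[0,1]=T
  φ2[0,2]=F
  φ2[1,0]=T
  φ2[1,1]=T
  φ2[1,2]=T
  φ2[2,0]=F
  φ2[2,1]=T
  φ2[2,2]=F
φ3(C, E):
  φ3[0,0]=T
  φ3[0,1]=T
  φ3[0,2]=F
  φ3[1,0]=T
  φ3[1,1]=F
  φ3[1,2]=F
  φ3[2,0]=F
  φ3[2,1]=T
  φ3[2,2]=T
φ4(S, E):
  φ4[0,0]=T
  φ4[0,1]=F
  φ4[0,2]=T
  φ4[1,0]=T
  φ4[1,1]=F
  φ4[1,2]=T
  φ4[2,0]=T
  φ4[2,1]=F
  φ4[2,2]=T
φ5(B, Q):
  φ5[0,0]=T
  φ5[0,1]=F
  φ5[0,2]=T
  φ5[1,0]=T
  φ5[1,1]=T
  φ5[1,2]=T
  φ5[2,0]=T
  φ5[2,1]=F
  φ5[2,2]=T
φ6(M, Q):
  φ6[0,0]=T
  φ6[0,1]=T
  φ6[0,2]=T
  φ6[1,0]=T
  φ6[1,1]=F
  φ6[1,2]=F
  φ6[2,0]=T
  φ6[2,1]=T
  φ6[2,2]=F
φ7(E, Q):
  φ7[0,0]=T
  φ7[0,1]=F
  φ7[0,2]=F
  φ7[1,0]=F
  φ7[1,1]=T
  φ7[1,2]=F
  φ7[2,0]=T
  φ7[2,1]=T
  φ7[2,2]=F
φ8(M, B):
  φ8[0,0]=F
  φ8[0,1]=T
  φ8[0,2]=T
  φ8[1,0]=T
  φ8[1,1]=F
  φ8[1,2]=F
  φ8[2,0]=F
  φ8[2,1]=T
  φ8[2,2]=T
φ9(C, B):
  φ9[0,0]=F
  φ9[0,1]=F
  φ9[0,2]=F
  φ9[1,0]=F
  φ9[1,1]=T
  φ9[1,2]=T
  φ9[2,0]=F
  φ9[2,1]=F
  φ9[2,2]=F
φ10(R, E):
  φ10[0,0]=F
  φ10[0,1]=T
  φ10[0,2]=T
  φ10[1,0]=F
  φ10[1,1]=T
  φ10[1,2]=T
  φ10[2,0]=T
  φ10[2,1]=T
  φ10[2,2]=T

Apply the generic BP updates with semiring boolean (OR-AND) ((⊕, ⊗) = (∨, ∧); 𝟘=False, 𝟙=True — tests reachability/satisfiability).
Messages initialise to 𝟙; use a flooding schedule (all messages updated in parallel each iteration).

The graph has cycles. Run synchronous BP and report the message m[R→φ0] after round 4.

message @ round 4 = [F, T, F]

init: all messages = 𝟙 over 3 values
r1 m[φ0→R] = [T, T, T]
r1 m[φ0→B] = [T, T, F]
r1 m[φ1→R] = [T, T, F]
r1 m[φ1→C] = [T, T, T]
r1 m[φ2→H] = [T, T, T]
r1 m[φ2→B] = [T, T, T]
r1 m[φ3→C] = [T, T, T]
r1 m[φ3→E] = [T, T, T]
r1 m[φ4→S] = [T, T, T]
r1 m[φ4→E] = [T, F, T]
r1 m[φ5→B] = [T, T, T]
r1 m[φ5→Q] = [T, T, T]
r1 m[φ6→M] = [T, T, T]
r1 m[φ6→Q] = [T, T, T]
r1 m[φ7→E] = [T, T, T]
r1 m[φ7→Q] = [T, T, F]
r1 m[φ8→M] = [T, T, T]
r1 m[φ8→B] = [T, T, T]
r1 m[φ9→C] = [F, T, F]
r1 m[φ9→B] = [F, T, T]
r1 m[φ10→R] = [T, T, T]
r1 m[φ10→E] = [T, T, T]
r1 m[R→φ0] = [T, T, T]
r1 m[R→φ1] = [T, T, T]
r1 m[R→φ10] = [T, T, T]
r1 m[C→φ1] = [T, T, T]
r1 m[C→φ3] = [T, T, T]
r1 m[C→φ9] = [T, T, T]
r1 m[M→φ6] = [T, T, T]
r1 m[M→φ8] = [T, T, T]
r1 m[H→φ2] = [T, T, T]
r1 m[S→φ4] = [T, T, T]
r1 m[E→φ3] = [T, T, T]
r1 m[E→φ4] = [T, T, T]
r1 m[E→φ7] = [T, T, T]
r1 m[E→φ10] = [T, T, T]
r1 m[B→φ0] = [T, T, T]
r1 m[B→φ2] = [T, T, T]
r1 m[B→φ5] = [T, T, T]
r1 m[B→φ8] = [T, T, T]
r1 m[B→φ9] = [T, T, T]
r1 m[Q→φ5] = [T, T, T]
r1 m[Q→φ6] = [T, T, T]
r1 m[Q→φ7] = [T, T, T]
r2 m[φ0→R] = [T, T, T]
r2 m[φ0→B] = [T, T, F]
r2 m[φ1→R] = [T, T, F]
r2 m[φ1→C] = [T, T, T]
r2 m[φ2→H] = [T, T, T]
r2 m[φ2→B] = [T, T, T]
r2 m[φ3→C] = [T, T, T]
r2 m[φ3→E] = [T, T, T]
r2 m[φ4→S] = [T, T, T]
r2 m[φ4→E] = [T, F, T]
r2 m[φ5→B] = [T, T, T]
r2 m[φ5→Q] = [T, T, T]
r2 m[φ6→M] = [T, T, T]
r2 m[φ6→Q] = [T, T, T]
r2 m[φ7→E] = [T, T, T]
r2 m[φ7→Q] = [T, T, F]
r2 m[φ8→M] = [T, T, T]
r2 m[φ8→B] = [T, T, T]
r2 m[φ9→C] = [F, T, F]
r2 m[φ9→B] = [F, T, T]
r2 m[φ10→R] = [T, T, T]
r2 m[φ10→E] = [T, T, T]
r2 m[R→φ0] = [T, T, F]
r2 m[R→φ1] = [T, T, T]
r2 m[R→φ10] = [T, T, F]
r2 m[C→φ1] = [F, T, F]
r2 m[C→φ3] = [F, T, F]
r2 m[C→φ9] = [T, T, T]
r2 m[M→φ6] = [T, T, T]
r2 m[M→φ8] = [T, T, T]
r2 m[H→φ2] = [T, T, T]
r2 m[S→φ4] = [T, T, T]
r2 m[E→φ3] = [T, F, T]
r2 m[E→φ4] = [T, T, T]
r2 m[E→φ7] = [T, F, T]
r2 m[E→φ10] = [T, F, T]
r2 m[B→φ0] = [F, T, T]
r2 m[B→φ2] = [F, T, F]
r2 m[B→φ5] = [F, T, F]
r2 m[B→φ8] = [F, T, F]
r2 m[B→φ9] = [T, T, F]
r2 m[Q→φ5] = [T, T, F]
r2 m[Q→φ6] = [T, T, F]
r2 m[Q→φ7] = [T, T, T]
r3 m[φ0→R] = [T, T, T]
r3 m[φ0→B] = [T, T, F]
r3 m[φ1→R] = [F, T, F]
r3 m[φ1→C] = [T, T, T]
r3 m[φ2→H] = [T, T, T]
r3 m[φ2→B] = [T, T, T]
r3 m[φ3→C] = [T, T, T]
r3 m[φ3→E] = [T, F, F]
r3 m[φ4→S] = [T, T, T]
r3 m[φ4→E] = [T, F, T]
r3 m[φ5→B] = [T, T, T]
r3 m[φ5→Q] = [T, T, T]
r3 m[φ6→M] = [T, T, T]
r3 m[φ6→Q] = [T, T, T]
r3 m[φ7→E] = [T, T, T]
r3 m[φ7→Q] = [T, T, F]
r3 m[φ8→M] = [T, F, T]
r3 m[φ8→B] = [T, T, T]
r3 m[φ9→C] = [F, T, F]
r3 m[φ9→B] = [F, T, T]
r3 m[φ10→R] = [T, T, T]
r3 m[φ10→E] = [F, T, T]
r3 m[R→φ0] = [T, T, F]
r3 m[R→φ1] = [T, T, T]
r3 m[R→φ10] = [T, T, F]
r3 m[C→φ1] = [F, T, F]
r3 m[C→φ3] = [F, T, F]
r3 m[C→φ9] = [T, T, T]
r3 m[M→φ6] = [T, T, T]
r3 m[M→φ8] = [T, T, T]
r3 m[H→φ2] = [T, T, T]
r3 m[S→φ4] = [T, T, T]
r3 m[E→φ3] = [T, F, T]
r3 m[E→φ4] = [T, T, T]
r3 m[E→φ7] = [T, F, T]
r3 m[E→φ10] = [T, F, T]
r3 m[B→φ0] = [F, T, T]
r3 m[B→φ2] = [F, T, F]
r3 m[B→φ5] = [F, T, F]
r3 m[B→φ8] = [F, T, F]
r3 m[B→φ9] = [T, T, F]
r3 m[Q→φ5] = [T, T, F]
r3 m[Q→φ6] = [T, T, F]
r3 m[Q→φ7] = [T, T, T]
r4 m[φ0→R] = [T, T, T]
r4 m[φ0→B] = [T, T, F]
r4 m[φ1→R] = [F, T, F]
r4 m[φ1→C] = [T, T, T]
r4 m[φ2→H] = [T, T, T]
r4 m[φ2→B] = [T, T, T]
r4 m[φ3→C] = [T, T, T]
r4 m[φ3→E] = [T, F, F]
r4 m[φ4→S] = [T, T, T]
r4 m[φ4→E] = [T, F, T]
r4 m[φ5→B] = [T, T, T]
r4 m[φ5→Q] = [T, T, T]
r4 m[φ6→M] = [T, T, T]
r4 m[φ6→Q] = [T, T, T]
r4 m[φ7→E] = [T, T, T]
r4 m[φ7→Q] = [T, T, F]
r4 m[φ8→M] = [T, F, T]
r4 m[φ8→B] = [T, T, T]
r4 m[φ9→C] = [F, T, F]
r4 m[φ9→B] = [F, T, T]
r4 m[φ10→R] = [T, T, T]
r4 m[φ10→E] = [F, T, T]
r4 m[R→φ0] = [F, T, F]
r4 m[R→φ1] = [T, T, T]
r4 m[R→φ10] = [F, T, F]
r4 m[C→φ1] = [F, T, F]
r4 m[C→φ3] = [F, T, F]
r4 m[C→φ9] = [T, T, T]
r4 m[M→φ6] = [T, F, T]
r4 m[M→φ8] = [T, T, T]
r4 m[H→φ2] = [T, T, T]
r4 m[S→φ4] = [T, T, T]
r4 m[E→φ3] = [F, F, T]
r4 m[E→φ4] = [F, F, F]
r4 m[E→φ7] = [F, F, F]
r4 m[E→φ10] = [T, F, F]
r4 m[B→φ0] = [F, T, T]
r4 m[B→φ2] = [F, T, F]
r4 m[B→φ5] = [F, T, F]
r4 m[B→φ8] = [F, T, F]
r4 m[B→φ9] = [T, T, F]
r4 m[Q→φ5] = [T, T, F]
r4 m[Q→φ6] = [T, T, F]
r4 m[Q→φ7] = [T, T, T]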